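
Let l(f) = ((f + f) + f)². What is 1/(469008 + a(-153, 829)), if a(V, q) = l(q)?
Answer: 1/6654177 ≈ 1.5028e-7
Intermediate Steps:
l(f) = 9*f² (l(f) = (2*f + f)² = (3*f)² = 9*f²)
a(V, q) = 9*q²
1/(469008 + a(-153, 829)) = 1/(469008 + 9*829²) = 1/(469008 + 9*687241) = 1/(469008 + 6185169) = 1/6654177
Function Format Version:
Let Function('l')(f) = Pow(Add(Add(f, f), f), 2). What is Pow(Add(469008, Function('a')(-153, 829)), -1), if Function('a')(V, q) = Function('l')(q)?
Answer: Rational(1, 6654177) ≈ 1.5028e-7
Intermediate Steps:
Function('l')(f) = Mul(9, Pow(f, 2)) (Function('l')(f) = Pow(Add(Mul(2, f), f), 2) = Pow(Mul(3, f), 2) = Mul(9, Pow(f, 2)))
Function('a')(V, q) = Mul(9, Pow(q, 2))
Pow(Add(469008, Function('a')(-153, 829)), -1) = Pow(Add(469008, Mul(9, Pow(829, 2))), -1) = Pow(Add(469008, Mul(9, 687241)), -1) = Pow(Add(469008, 6185169), -1) = Pow(6654177, -1) = Rational(1, 6654177)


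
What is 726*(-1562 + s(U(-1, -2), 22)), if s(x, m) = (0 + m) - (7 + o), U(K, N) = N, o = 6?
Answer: -1127478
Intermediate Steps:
s(x, m) = -13 + m (s(x, m) = (0 + m) - (7 + 6) = m - 1*13 = m - 13 = -13 + m)
726*(-1562 + s(U(-1, -2), 22)) = 726*(-1562 + (-13 + 22)) = 726*(-1562 + 9) = 726*(-1553) = -1127478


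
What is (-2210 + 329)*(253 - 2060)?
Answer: 3398967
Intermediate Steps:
(-2210 + 329)*(253 - 2060) = -1881*(-1807) = 3398967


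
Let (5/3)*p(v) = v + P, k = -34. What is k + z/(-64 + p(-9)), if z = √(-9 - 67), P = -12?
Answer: -34 - 10*I*√19/383 ≈ -34.0 - 0.11381*I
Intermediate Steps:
p(v) = -36/5 + 3*v/5 (p(v) = 3*(v - 12)/5 = 3*(-12 + v)/5 = -36/5 + 3*v/5)
z = 2*I*√19 (z = √(-76) = 2*I*√19 ≈ 8.7178*I)
k + z/(-64 + p(-9)) = -34 + (2*I*√19)/(-64 + (-36/5 + (⅗)*(-9))) = -34 + (2*I*√19)/(-64 + (-36/5 - 27/5)) = -34 + (2*I*√19)/(-64 - 63/5) = -34 + (2*I*√19)/(-383/5) = -34 + (2*I*√19)*(-5/383) = -34 - 10*I*√19/383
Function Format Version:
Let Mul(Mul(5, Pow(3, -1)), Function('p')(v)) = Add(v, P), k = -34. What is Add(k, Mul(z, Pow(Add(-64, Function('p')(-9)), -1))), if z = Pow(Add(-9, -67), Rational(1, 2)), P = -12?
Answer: Add(-34, Mul(Rational(-10, 383), I, Pow(19, Rational(1, 2)))) ≈ Add(-34.000, Mul(-0.11381, I))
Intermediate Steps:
Function('p')(v) = Add(Rational(-36, 5), Mul(Rational(3, 5), v)) (Function('p')(v) = Mul(Rational(3, 5), Add(v, -12)) = Mul(Rational(3, 5), Add(-12, v)) = Add(Rational(-36, 5), Mul(Rational(3, 5), v)))
z = Mul(2, I, Pow(19, Rational(1, 2))) (z = Pow(-76, Rational(1, 2)) = Mul(2, I, Pow(19, Rational(1, 2))) ≈ Mul(8.7178, I))
Add(k, Mul(z, Pow(Add(-64, Function('p')(-9)), -1))) = Add(-34, Mul(Mul(2, I, Pow(19, Rational(1, 2))), Pow(Add(-64, Add(Rational(-36, 5), Mul(Rational(3, 5), -9))), -1))) = Add(-34, Mul(Mul(2, I, Pow(19, Rational(1, 2))), Pow(Add(-64, Add(Rational(-36, 5), Rational(-27, 5))), -1))) = Add(-34, Mul(Mul(2, I, Pow(19, Rational(1, 2))), Pow(Add(-64, Rational(-63, 5)), -1))) = Add(-34, Mul(Mul(2, I, Pow(19, Rational(1, 2))), Pow(Rational(-383, 5), -1))) = Add(-34, Mul(Mul(2, I, Pow(19, Rational(1, 2))), Rational(-5, 383))) = Add(-34, Mul(Rational(-10, 383), I, Pow(19, Rational(1, 2))))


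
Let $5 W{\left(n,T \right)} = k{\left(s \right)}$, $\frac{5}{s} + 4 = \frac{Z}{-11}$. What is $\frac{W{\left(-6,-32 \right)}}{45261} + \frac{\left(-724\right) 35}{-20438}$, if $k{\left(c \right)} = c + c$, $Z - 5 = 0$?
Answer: $\frac{28099161812}{22663585791} \approx 1.2398$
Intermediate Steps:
$Z = 5$ ($Z = 5 + 0 = 5$)
$s = - \frac{55}{49}$ ($s = \frac{5}{-4 + \frac{5}{-11}} = \frac{5}{-4 + 5 \left(- \frac{1}{11}\right)} = \frac{5}{-4 - \frac{5}{11}} = \frac{5}{- \frac{49}{11}} = 5 \left(- \frac{11}{49}\right) = - \frac{55}{49} \approx -1.1224$)
$k{\left(c \right)} = 2 c$
$W{\left(n,T \right)} = - \frac{22}{49}$ ($W{\left(n,T \right)} = \frac{2 \left(- \frac{55}{49}\right)}{5} = \frac{1}{5} \left(- \frac{110}{49}\right) = - \frac{22}{49}$)
$\frac{W{\left(-6,-32 \right)}}{45261} + \frac{\left(-724\right) 35}{-20438} = - \frac{22}{49 \cdot 45261} + \frac{\left(-724\right) 35}{-20438} = \left(- \frac{22}{49}\right) \frac{1}{45261} - - \frac{12670}{10219} = - \frac{22}{2217789} + \frac{12670}{10219} = \frac{28099161812}{22663585791}$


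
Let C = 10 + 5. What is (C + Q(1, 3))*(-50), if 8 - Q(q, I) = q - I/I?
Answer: -1150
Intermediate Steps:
C = 15
Q(q, I) = 9 - q (Q(q, I) = 8 - (q - I/I) = 8 - (q - 1*1) = 8 - (q - 1) = 8 - (-1 + q) = 8 + (1 - q) = 9 - q)
(C + Q(1, 3))*(-50) = (15 + (9 - 1*1))*(-50) = (15 + (9 - 1))*(-50) = (15 + 8)*(-50) = 23*(-50) = -1150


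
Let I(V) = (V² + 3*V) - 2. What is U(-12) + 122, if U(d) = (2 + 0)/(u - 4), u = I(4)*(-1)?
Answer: 1829/15 ≈ 121.93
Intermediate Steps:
I(V) = -2 + V² + 3*V
u = -26 (u = (-2 + 4² + 3*4)*(-1) = (-2 + 16 + 12)*(-1) = 26*(-1) = -26)
U(d) = -1/15 (U(d) = (2 + 0)/(-26 - 4) = 2/(-30) = 2*(-1/30) = -1/15)
U(-12) + 122 = -1/15 + 122 = 1829/15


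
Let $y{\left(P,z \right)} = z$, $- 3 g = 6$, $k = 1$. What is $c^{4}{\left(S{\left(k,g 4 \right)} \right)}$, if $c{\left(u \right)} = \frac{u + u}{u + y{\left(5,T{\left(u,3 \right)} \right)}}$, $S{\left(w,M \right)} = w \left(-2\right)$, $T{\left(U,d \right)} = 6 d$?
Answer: $\frac{1}{256} \approx 0.0039063$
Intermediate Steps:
$g = -2$ ($g = \left(- \frac{1}{3}\right) 6 = -2$)
$S{\left(w,M \right)} = - 2 w$
$c{\left(u \right)} = \frac{2 u}{18 + u}$ ($c{\left(u \right)} = \frac{u + u}{u + 6 \cdot 3} = \frac{2 u}{u + 18} = \frac{2 u}{18 + u}$)
$c^{4}{\left(S{\left(k,g 4 \right)} \right)} = \left(\frac{2 \left(\left(-2\right) 1\right)}{18 - 2}\right)^{4} = \left(2 \left(-2\right) \frac{1}{18 - 2}\right)^{4} = \left(2 \left(-2\right) \frac{1}{16}\right)^{4} = \left(- \frac{1}{4}\right)^{4} = \frac{1}{256}$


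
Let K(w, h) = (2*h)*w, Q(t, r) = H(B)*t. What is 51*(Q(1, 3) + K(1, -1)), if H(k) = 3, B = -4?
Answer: 51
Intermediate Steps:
Q(t, r) = 3*t
K(w, h) = 2*h*w
51*(Q(1, 3) + K(1, -1)) = 51*(3*1 + 2*(-1)*1) = 51*(3 - 2) = 51*1 = 51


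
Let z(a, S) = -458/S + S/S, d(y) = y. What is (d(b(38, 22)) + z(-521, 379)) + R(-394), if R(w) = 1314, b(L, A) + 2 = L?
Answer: 511571/379 ≈ 1349.8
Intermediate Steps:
b(L, A) = -2 + L
z(a, S) = 1 - 458/S (z(a, S) = -458/S + 1 = 1 - 458/S)
(d(b(38, 22)) + z(-521, 379)) + R(-394) = ((-2 + 38) + (-458 + 379)/379) + 1314 = (36 + (1/379)*(-79)) + 1314 = (36 - 79/379) + 1314 = 13565/379 + 1314 = 511571/379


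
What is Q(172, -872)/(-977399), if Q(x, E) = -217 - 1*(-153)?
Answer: 64/977399 ≈ 6.5480e-5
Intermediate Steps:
Q(x, E) = -64 (Q(x, E) = -217 + 153 = -64)
Q(172, -872)/(-977399) = -64/(-977399) = -64*(-1/977399) = 64/977399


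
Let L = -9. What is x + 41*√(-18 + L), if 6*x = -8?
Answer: -4/3 + 123*I*√3 ≈ -1.3333 + 213.04*I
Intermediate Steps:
x = -4/3 (x = (⅙)*(-8) = -4/3 ≈ -1.3333)
x + 41*√(-18 + L) = -4/3 + 41*√(-18 - 9) = -4/3 + 41*√(-27) = -4/3 + 41*(3*I*√3) = -4/3 + 123*I*√3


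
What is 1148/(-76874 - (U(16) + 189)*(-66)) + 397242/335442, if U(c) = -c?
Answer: 1067366039/914862148 ≈ 1.1667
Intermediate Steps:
1148/(-76874 - (U(16) + 189)*(-66)) + 397242/335442 = 1148/(-76874 - (-1*16 + 189)*(-66)) + 397242/335442 = 1148/(-76874 - (-16 + 189)*(-66)) + 397242*(1/335442) = 1148/(-76874 - 173*(-66)) + 66207/55907 = 1148/(-76874 - 1*(-11418)) + 66207/55907 = 1148/(-76874 + 11418) + 66207/55907 = 1148/(-65456) + 66207/55907 = 1148*(-1/65456) + 66207/55907 = -287/16364 + 66207/55907 = 1067366039/914862148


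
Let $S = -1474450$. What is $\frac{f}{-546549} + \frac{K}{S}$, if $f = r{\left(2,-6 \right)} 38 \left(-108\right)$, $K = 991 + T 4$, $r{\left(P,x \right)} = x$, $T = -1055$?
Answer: $- \frac{11514016693}{268619724350} \approx -0.042864$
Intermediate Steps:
$K = -3229$ ($K = 991 - 4220 = -3229$)
$f = 24624$ ($f = \left(-6\right) 38 \left(-108\right) = \left(-228\right) \left(-108\right) = 24624$)
$\frac{f}{-546549} + \frac{K}{S} = \frac{24624}{-546549} - \frac{3229}{-1474450} = 24624 \left(- \frac{1}{546549}\right) - - \frac{3229}{1474450} = - \frac{8208}{182183} + \frac{3229}{1474450} = - \frac{11514016693}{268619724350}$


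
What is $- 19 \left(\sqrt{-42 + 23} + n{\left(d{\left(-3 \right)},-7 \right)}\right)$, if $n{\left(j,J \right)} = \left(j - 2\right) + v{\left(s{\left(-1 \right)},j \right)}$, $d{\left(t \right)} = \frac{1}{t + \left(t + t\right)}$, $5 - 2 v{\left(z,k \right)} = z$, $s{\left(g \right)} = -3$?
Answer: $- \frac{323}{9} - 19 i \sqrt{19} \approx -35.889 - 82.819 i$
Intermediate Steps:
$v{\left(z,k \right)} = \frac{5}{2} - \frac{z}{2}$
$d{\left(t \right)} = \frac{1}{3 t}$ ($d{\left(t \right)} = \frac{1}{t + 2 t} = \frac{1}{3 t}$)
$n{\left(j,J \right)} = 2 + j$ ($n{\left(j,J \right)} = \left(j - 2\right) + \left(\frac{5}{2} - - \frac{3}{2}\right) = \left(-2 + j\right) + \left(\frac{5}{2} + \frac{3}{2}\right) = \left(-2 + j\right) + 4 = 2 + j$)
$- 19 \left(\sqrt{-42 + 23} + n{\left(d{\left(-3 \right)},-7 \right)}\right) = - 19 \left(\sqrt{-42 + 23} + \left(2 + \frac{1}{3 \left(-3\right)}\right)\right) = - 19 \left(\sqrt{-19} + \left(2 + \frac{1}{3} \left(- \frac{1}{3}\right)\right)\right) = - 19 \left(i \sqrt{19} + \left(2 - \frac{1}{9}\right)\right) = - 19 \left(i \sqrt{19} + \frac{17}{9}\right) = - 19 \left(\frac{17}{9} + i \sqrt{19}\right) = - \frac{323}{9} - 19 i \sqrt{19}$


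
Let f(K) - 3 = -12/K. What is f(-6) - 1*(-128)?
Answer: 133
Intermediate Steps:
f(K) = 3 - 12/K
f(-6) - 1*(-128) = (3 - 12/(-6)) - 1*(-128) = (3 - 12*(-1/6)) + 128 = (3 + 2) + 128 = 5 + 128 = 133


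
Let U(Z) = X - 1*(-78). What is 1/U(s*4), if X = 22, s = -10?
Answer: 1/100 ≈ 0.010000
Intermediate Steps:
U(Z) = 100 (U(Z) = 22 - 1*(-78) = 22 + 78 = 100)
1/U(s*4) = 1/100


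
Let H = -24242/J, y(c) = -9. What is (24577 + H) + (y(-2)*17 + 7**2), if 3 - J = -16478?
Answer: 403315271/16481 ≈ 24472.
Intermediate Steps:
J = 16481 (J = 3 - 1*(-16478) = 3 + 16478 = 16481)
H = -24242/16481 ≈ -1.4709
(24577 + H) + (y(-2)*17 + 7**2) = (24577 - 24242/16481) + (-9*17 + 7**2) = 405029295/16481 + (-153 + 49) = 405029295/16481 - 104 = 403315271/16481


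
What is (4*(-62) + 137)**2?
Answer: 12321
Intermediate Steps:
(4*(-62) + 137)**2 = (-248 + 137)**2 = (-111)**2 = 12321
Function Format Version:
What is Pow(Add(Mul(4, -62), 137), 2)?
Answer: 12321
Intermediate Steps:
Pow(Add(Mul(4, -62), 137), 2) = Pow(Add(-248, 137), 2) = Pow(-111, 2) = 12321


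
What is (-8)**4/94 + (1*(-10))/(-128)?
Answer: 131307/3008 ≈ 43.653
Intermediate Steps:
(-8)**4/94 + (1*(-10))/(-128) = 4096*(1/94) - 10*(-1/128) = 2048/47 + 5/64 = 131307/3008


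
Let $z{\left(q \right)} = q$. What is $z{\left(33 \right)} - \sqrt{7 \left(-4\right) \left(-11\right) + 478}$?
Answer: $33 - \sqrt{786} \approx 4.9643$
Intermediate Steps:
$z{\left(33 \right)} - \sqrt{7 \left(-4\right) \left(-11\right) + 478} = 33 - \sqrt{7 \left(-4\right) \left(-11\right) + 478} = 33 - \sqrt{\left(-28\right) \left(-11\right) + 478} = 33 - \sqrt{308 + 478} = 33 - \sqrt{786}$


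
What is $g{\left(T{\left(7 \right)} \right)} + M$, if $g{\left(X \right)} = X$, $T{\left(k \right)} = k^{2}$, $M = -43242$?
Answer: $-43193$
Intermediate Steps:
$g{\left(T{\left(7 \right)} \right)} + M = 7^{2} - 43242 = 49 - 43242 = -43193$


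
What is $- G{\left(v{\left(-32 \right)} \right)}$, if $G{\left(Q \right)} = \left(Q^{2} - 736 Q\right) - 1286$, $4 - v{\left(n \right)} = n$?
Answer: $26486$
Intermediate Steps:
$v{\left(n \right)} = 4 - n$
$G{\left(Q \right)} = -1286 + Q^{2} - 736 Q$
$- G{\left(v{\left(-32 \right)} \right)} = - (-1286 + \left(4 - -32\right)^{2} - 736 \left(4 - -32\right)) = - (-1286 + \left(4 + 32\right)^{2} - 736 \left(4 + 32\right)) = - (-1286 + 36^{2} - 26496) = - (-1286 + 1296 - 26496) = \left(-1\right) \left(-26486\right) = 26486$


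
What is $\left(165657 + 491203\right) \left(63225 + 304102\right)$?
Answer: $241282413220$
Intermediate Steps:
$\left(165657 + 491203\right) \left(63225 + 304102\right) = 656860 \cdot 367327 = 241282413220$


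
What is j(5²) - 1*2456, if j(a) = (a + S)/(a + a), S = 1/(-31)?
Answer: -1903013/775 ≈ -2455.5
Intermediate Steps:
S = -1/31 ≈ -0.032258
j(a) = (-1/31 + a)/(2*a) (j(a) = (a - 1/31)/(a + a) = (-1/31 + a)/((2*a)) = (-1/31 + a)*(1/(2*a)) = (-1/31 + a)/(2*a))
j(5²) - 1*2456 = (-1 + 31*5²)/(62*(5²)) - 1*2456 = (1/62)*(-1 + 31*25)/25 - 2456 = (1/62)*(1/25)*(-1 + 775) - 2456 = (1/62)*(1/25)*774 - 2456 = 387/775 - 2456 = -1903013/775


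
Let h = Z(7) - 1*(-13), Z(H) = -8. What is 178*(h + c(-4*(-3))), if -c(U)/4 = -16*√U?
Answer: 890 + 22784*√3 ≈ 40353.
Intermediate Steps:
h = 5 (h = -8 - 1*(-13) = -8 + 13 = 5)
c(U) = 64*√U (c(U) = -(-64)*√U = 64*√U)
178*(h + c(-4*(-3))) = 178*(5 + 64*√(-4*(-3))) = 178*(5 + 64*√12) = 178*(5 + 64*(2*√3)) = 178*(5 + 128*√3) = 890 + 22784*√3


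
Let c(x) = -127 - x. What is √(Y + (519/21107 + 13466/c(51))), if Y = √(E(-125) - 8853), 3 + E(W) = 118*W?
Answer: √(-266876577886520 + 3528848661529*I*√23606)/1878523 ≈ 6.9145 + 11.11*I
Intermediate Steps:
E(W) = -3 + 118*W
Y = I*√23606 (Y = √((-3 + 118*(-125)) - 8853) = √((-3 - 14750) - 8853) = √(-14753 - 8853) = √(-23606) = I*√23606 ≈ 153.64*I)
√(Y + (519/21107 + 13466/c(51))) = √(I*√23606 + (519/21107 + 13466/(-127 - 1*51))) = √(I*√23606 + (519*(1/21107) + 13466/(-127 - 51))) = √(I*√23606 + (519/21107 + 13466/(-178))) = √(I*√23606 + (519/21107 + 13466*(-1/178))) = √(I*√23606 + (519/21107 - 6733/89)) = √(I*√23606 - 142067240/1878523) = √(-142067240/1878523 + I*√23606)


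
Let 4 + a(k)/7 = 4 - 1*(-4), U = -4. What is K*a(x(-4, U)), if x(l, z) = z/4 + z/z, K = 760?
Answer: 21280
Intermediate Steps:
x(l, z) = 1 + z/4 (x(l, z) = z*(¼) + 1 = z/4 + 1 = 1 + z/4)
a(k) = 28 (a(k) = -28 + 7*(4 - 1*(-4)) = -28 + 7*(4 + 4) = -28 + 7*8 = -28 + 56 = 28)
K*a(x(-4, U)) = 760*28 = 21280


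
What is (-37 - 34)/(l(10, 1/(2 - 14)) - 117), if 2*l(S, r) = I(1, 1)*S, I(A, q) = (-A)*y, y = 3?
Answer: 71/132 ≈ 0.53788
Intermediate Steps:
I(A, q) = -3*A (I(A, q) = -A*3 = -3*A)
l(S, r) = -3*S/2 (l(S, r) = ((-3*1)*S)/2 = (-3*S)/2 = -3*S/2)
(-37 - 34)/(l(10, 1/(2 - 14)) - 117) = (-37 - 34)/(-3/2*10 - 117) = -71/(-15 - 117) = -71/(-132) = -71*(-1/132) = 71/132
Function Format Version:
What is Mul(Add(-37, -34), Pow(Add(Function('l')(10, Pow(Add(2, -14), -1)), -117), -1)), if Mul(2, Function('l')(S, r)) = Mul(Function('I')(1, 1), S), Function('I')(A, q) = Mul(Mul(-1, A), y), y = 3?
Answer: Rational(71, 132) ≈ 0.53788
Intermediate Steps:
Function('I')(A, q) = Mul(-3, A) (Function('I')(A, q) = Mul(Mul(-1, A), 3) = Mul(-3, A))
Function('l')(S, r) = Mul(Rational(-3, 2), S) (Function('l')(S, r) = Mul(Rational(1, 2), Mul(Mul(-3, 1), S)) = Mul(Rational(1, 2), Mul(-3, S)) = Mul(Rational(-3, 2), S))
Mul(Add(-37, -34), Pow(Add(Function('l')(10, Pow(Add(2, -14), -1)), -117), -1)) = Mul(Add(-37, -34), Pow(Add(Mul(Rational(-3, 2), 10), -117), -1)) = Mul(-71, Pow(Add(-15, -117), -1)) = Mul(-71, Pow(-132, -1)) = Mul(-71, Rational(-1, 132)) = Rational(71, 132)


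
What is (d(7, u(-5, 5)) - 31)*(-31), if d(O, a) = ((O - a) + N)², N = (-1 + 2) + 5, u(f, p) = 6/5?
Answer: -83886/25 ≈ -3355.4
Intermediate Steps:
u(f, p) = 6/5 (u(f, p) = 6*(⅕) = 6/5)
N = 6 (N = 1 + 5 = 6)
d(O, a) = (6 + O - a)² (d(O, a) = ((O - a) + 6)² = (6 + O - a)²)
(d(7, u(-5, 5)) - 31)*(-31) = ((6 + 7 - 1*6/5)² - 31)*(-31) = ((6 + 7 - 6/5)² - 31)*(-31) = ((59/5)² - 31)*(-31) = (3481/25 - 31)*(-31) = (2706/25)*(-31) = -83886/25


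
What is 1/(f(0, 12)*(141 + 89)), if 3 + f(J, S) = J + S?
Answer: 1/2070 ≈ 0.00048309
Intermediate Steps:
f(J, S) = -3 + J + S (f(J, S) = -3 + (J + S) = -3 + J + S)
1/(f(0, 12)*(141 + 89)) = 1/((-3 + 0 + 12)*(141 + 89)) = 1/(9*230) = 1/2070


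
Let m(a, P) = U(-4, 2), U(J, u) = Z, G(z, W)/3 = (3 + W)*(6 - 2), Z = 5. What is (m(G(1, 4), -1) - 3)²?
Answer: 4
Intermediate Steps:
G(z, W) = 36 + 12*W (G(z, W) = 3*((3 + W)*(6 - 2)) = 3*((3 + W)*4) = 3*(12 + 4*W) = 36 + 12*W)
U(J, u) = 5
m(a, P) = 5
(m(G(1, 4), -1) - 3)² = (5 - 3)² = 2² = 4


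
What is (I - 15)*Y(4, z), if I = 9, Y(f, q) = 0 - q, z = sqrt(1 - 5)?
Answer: 12*I ≈ 12.0*I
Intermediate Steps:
z = 2*I (z = sqrt(-4) = 2*I ≈ 2.0*I)
Y(f, q) = -q
(I - 15)*Y(4, z) = (9 - 15)*(-2*I) = -(-12)*I = 12*I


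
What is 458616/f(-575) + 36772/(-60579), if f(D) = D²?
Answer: 15624756164/20028931875 ≈ 0.78011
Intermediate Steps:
458616/f(-575) + 36772/(-60579) = 458616/((-575)²) + 36772/(-60579) = 458616/330625 + 36772*(-1/60579) = 458616*(1/330625) - 36772/60579 = 458616/330625 - 36772/60579 = 15624756164/20028931875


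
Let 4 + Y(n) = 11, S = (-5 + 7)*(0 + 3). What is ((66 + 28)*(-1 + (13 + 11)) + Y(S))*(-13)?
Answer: -28197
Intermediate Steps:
S = 6 (S = 2*3 = 6)
Y(n) = 7 (Y(n) = -4 + 11 = 7)
((66 + 28)*(-1 + (13 + 11)) + Y(S))*(-13) = ((66 + 28)*(-1 + (13 + 11)) + 7)*(-13) = (94*(-1 + 24) + 7)*(-13) = (94*23 + 7)*(-13) = (2162 + 7)*(-13) = 2169*(-13) = -28197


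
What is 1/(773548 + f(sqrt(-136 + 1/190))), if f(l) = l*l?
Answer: 190/146948281 ≈ 1.2930e-6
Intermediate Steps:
f(l) = l**2
1/(773548 + f(sqrt(-136 + 1/190))) = 1/(773548 + (sqrt(-136 + 1/190))**2) = 1/(773548 + (sqrt(-25839/190))**2) = 1/(773548 + (9*I*sqrt(60610)/190)**2) = 1/(773548 - 25839/190) = 1/(146948281/190) = 190/146948281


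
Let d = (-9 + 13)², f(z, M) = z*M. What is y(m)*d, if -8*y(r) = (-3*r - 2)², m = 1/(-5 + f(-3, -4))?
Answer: -578/49 ≈ -11.796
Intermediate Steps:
f(z, M) = M*z
m = ⅐ (m = 1/(-5 - 4*(-3)) = 1/(-5 + 12) = 1/7 = ⅐ ≈ 0.14286)
y(r) = -(-2 - 3*r)²/8 (y(r) = -(-3*r - 2)²/8 = -(-2 - 3*r)²/8)
d = 16 (d = 4² = 16)
y(m)*d = -(2 + 3*(⅐))²/8*16 = -(2 + 3/7)²/8*16 = -(17/7)²/8*16 = -⅛*289/49*16 = -289/392*16 = -578/49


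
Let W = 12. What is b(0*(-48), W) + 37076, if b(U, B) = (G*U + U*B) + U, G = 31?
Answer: 37076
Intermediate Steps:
b(U, B) = 32*U + B*U (b(U, B) = (31*U + U*B) + U = (31*U + B*U) + U = 32*U + B*U)
b(0*(-48), W) + 37076 = (0*(-48))*(32 + 12) + 37076 = 0*44 + 37076 = 0 + 37076 = 37076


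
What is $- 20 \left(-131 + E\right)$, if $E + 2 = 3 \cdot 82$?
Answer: $-2260$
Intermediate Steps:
$E = 244$ ($E = -2 + 3 \cdot 82 = -2 + 246 = 244$)
$- 20 \left(-131 + E\right) = - 20 \left(-131 + 244\right) = \left(-20\right) 113 = -2260$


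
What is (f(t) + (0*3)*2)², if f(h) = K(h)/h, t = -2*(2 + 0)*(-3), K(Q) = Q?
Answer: 1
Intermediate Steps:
t = 12 (t = -2*2*(-3) = -4*(-3) = 12)
f(h) = 1 (f(h) = h/h = 1)
(f(t) + (0*3)*2)² = (1 + (0*3)*2)² = (1 + 0*2)² = (1 + 0)² = 1² = 1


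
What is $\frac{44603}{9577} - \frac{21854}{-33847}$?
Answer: $\frac{1718973499}{324152719} \approx 5.303$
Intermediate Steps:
$\frac{44603}{9577} - \frac{21854}{-33847} = 44603 \cdot \frac{1}{9577} - - \frac{21854}{33847} = \frac{44603}{9577} + \frac{21854}{33847} = \frac{1718973499}{324152719}$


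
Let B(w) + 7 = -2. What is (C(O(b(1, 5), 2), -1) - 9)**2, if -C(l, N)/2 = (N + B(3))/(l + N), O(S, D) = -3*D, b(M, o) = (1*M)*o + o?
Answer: 6889/49 ≈ 140.59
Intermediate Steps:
B(w) = -9 (B(w) = -7 - 2 = -9)
b(M, o) = o + M*o (b(M, o) = M*o + o = o + M*o)
C(l, N) = -2*(-9 + N)/(N + l) (C(l, N) = -2*(N - 9)/(l + N) = -2*(-9 + N)/(N + l))
(C(O(b(1, 5), 2), -1) - 9)**2 = (2*(9 - 1*(-1))/(-1 - 3*2) - 9)**2 = (2*(9 + 1)/(-1 - 6) - 9)**2 = (2*10/(-7) - 9)**2 = (2*(-1/7)*10 - 9)**2 = (-20/7 - 9)**2 = (-83/7)**2 = 6889/49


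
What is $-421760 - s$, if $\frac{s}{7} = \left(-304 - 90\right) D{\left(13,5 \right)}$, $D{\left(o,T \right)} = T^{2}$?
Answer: $-352810$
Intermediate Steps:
$s = -68950$ ($s = 7 \left(-304 - 90\right) 5^{2} = 7 \left(\left(-394\right) 25\right) = 7 \left(-9850\right) = -68950$)
$-421760 - s = -421760 - -68950 = -421760 + 68950 = -352810$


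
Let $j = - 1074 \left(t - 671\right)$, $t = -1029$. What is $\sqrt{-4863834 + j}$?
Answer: $i \sqrt{3038034} \approx 1743.0 i$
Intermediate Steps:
$j = 1825800$ ($j = - 1074 \left(-1029 - 671\right) = \left(-1074\right) \left(-1700\right) = 1825800$)
$\sqrt{-4863834 + j} = \sqrt{-4863834 + 1825800} = \sqrt{-3038034} = i \sqrt{3038034}$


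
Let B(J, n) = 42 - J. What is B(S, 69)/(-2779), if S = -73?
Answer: -115/2779 ≈ -0.041382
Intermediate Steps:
B(S, 69)/(-2779) = (42 - 1*(-73))/(-2779) = (42 + 73)*(-1/2779) = 115*(-1/2779) = -115/2779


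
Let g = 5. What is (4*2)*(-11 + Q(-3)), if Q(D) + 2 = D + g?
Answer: -88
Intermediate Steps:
Q(D) = 3 + D (Q(D) = -2 + (D + 5) = -2 + (5 + D) = 3 + D)
(4*2)*(-11 + Q(-3)) = (4*2)*(-11 + (3 - 3)) = 8*(-11 + 0) = 8*(-11) = -88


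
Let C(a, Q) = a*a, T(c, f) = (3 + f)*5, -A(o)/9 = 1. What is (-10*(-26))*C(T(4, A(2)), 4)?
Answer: 234000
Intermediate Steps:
A(o) = -9 (A(o) = -9*1 = -9)
T(c, f) = 15 + 5*f
C(a, Q) = a²
(-10*(-26))*C(T(4, A(2)), 4) = (-10*(-26))*(15 + 5*(-9))² = 260*(15 - 45)² = 260*(-30)² = 260*900 = 234000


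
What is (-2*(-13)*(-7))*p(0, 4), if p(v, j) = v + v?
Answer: 0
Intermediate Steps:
p(v, j) = 2*v
(-2*(-13)*(-7))*p(0, 4) = (-2*(-13)*(-7))*(2*0) = (26*(-7))*0 = -182*0 = 0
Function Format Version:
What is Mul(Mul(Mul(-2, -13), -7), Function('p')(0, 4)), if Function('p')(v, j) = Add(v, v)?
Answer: 0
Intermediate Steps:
Function('p')(v, j) = Mul(2, v)
Mul(Mul(Mul(-2, -13), -7), Function('p')(0, 4)) = Mul(Mul(Mul(-2, -13), -7), Mul(2, 0)) = Mul(Mul(26, -7), 0) = Mul(-182, 0) = 0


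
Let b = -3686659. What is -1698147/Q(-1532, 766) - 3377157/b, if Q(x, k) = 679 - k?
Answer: 2086927577844/106913111 ≈ 19520.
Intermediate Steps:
-1698147/Q(-1532, 766) - 3377157/b = -1698147/(679 - 1*766) - 3377157/(-3686659) = -1698147/(679 - 766) - 3377157*(-1/3686659) = -1698147/(-87) + 3377157/3686659 = -1698147*(-1/87) + 3377157/3686659 = 566049/29 + 3377157/3686659 = 2086927577844/106913111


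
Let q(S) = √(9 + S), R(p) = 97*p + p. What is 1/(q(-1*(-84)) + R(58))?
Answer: 5684/32307763 - √93/32307763 ≈ 0.00017563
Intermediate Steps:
R(p) = 98*p
1/(q(-1*(-84)) + R(58)) = 1/(√(9 - 1*(-84)) + 98*58) = 1/(√(9 + 84) + 5684) = 1/(√93 + 5684) = 1/(5684 + √93)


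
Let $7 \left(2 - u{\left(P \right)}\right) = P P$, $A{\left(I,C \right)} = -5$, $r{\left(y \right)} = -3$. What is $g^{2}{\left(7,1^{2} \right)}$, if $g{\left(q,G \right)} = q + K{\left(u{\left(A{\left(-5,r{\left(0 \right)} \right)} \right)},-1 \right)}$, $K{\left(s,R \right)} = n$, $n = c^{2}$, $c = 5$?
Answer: $1024$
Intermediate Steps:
$u{\left(P \right)} = 2 - \frac{P^{2}}{7}$ ($u{\left(P \right)} = 2 - \frac{P P}{7} = 2 - \frac{P^{2}}{7}$)
$n = 25$ ($n = 5^{2} = 25$)
$K{\left(s,R \right)} = 25$
$g{\left(q,G \right)} = 25 + q$ ($g{\left(q,G \right)} = q + 25 = 25 + q$)
$g^{2}{\left(7,1^{2} \right)} = \left(25 + 7\right)^{2} = 32^{2} = 1024$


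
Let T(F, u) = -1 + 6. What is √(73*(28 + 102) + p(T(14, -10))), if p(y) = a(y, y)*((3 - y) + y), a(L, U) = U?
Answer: √9505 ≈ 97.494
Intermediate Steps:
T(F, u) = 5
p(y) = 3*y (p(y) = y*((3 - y) + y) = y*3 = 3*y)
√(73*(28 + 102) + p(T(14, -10))) = √(73*(28 + 102) + 3*5) = √(73*130 + 15) = √(9490 + 15) = √9505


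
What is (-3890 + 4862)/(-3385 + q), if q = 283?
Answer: -162/517 ≈ -0.31335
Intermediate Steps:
(-3890 + 4862)/(-3385 + q) = (-3890 + 4862)/(-3385 + 283) = 972/(-3102) = 972*(-1/3102) = -162/517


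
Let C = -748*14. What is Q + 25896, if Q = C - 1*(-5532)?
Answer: 20956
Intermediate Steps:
C = -10472
Q = -4940 (Q = -10472 - 1*(-5532) = -10472 + 5532 = -4940)
Q + 25896 = -4940 + 25896 = 20956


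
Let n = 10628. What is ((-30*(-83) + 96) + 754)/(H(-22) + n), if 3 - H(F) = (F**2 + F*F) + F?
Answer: 668/1937 ≈ 0.34486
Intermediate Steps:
H(F) = 3 - F - 2*F**2 (H(F) = 3 - ((F**2 + F*F) + F) = 3 - ((F**2 + F**2) + F) = 3 - (2*F**2 + F) = 3 - (F + 2*F**2) = 3 + (-F - 2*F**2) = 3 - F - 2*F**2)
((-30*(-83) + 96) + 754)/(H(-22) + n) = ((-30*(-83) + 96) + 754)/((3 - 1*(-22) - 2*(-22)**2) + 10628) = ((2490 + 96) + 754)/((3 + 22 - 2*484) + 10628) = (2586 + 754)/((3 + 22 - 968) + 10628) = 3340/(-943 + 10628) = 3340/9685 = 3340*(1/9685) = 668/1937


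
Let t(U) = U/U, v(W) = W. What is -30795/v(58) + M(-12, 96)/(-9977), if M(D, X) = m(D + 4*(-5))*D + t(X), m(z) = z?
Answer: -27933095/52606 ≈ -530.99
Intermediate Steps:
t(U) = 1
M(D, X) = 1 + D*(-20 + D) (M(D, X) = (D + 4*(-5))*D + 1 = (D - 20)*D + 1 = (-20 + D)*D + 1 = D*(-20 + D) + 1 = 1 + D*(-20 + D))
-30795/v(58) + M(-12, 96)/(-9977) = -30795/58 + (1 - 12*(-20 - 12))/(-9977) = -30795*1/58 + (1 - 12*(-32))*(-1/9977) = -30795/58 + (1 + 384)*(-1/9977) = -30795/58 + 385*(-1/9977) = -30795/58 - 35/907 = -27933095/52606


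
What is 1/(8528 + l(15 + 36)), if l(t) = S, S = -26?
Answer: 1/8502 ≈ 0.00011762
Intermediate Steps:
l(t) = -26
1/(8528 + l(15 + 36)) = 1/(8528 - 26) = 1/8502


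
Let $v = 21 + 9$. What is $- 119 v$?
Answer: $-3570$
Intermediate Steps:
$v = 30$
$- 119 v = \left(-119\right) 30 = -3570$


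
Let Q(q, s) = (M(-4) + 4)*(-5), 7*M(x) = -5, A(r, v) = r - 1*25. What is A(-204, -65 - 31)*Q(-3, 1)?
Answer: 26335/7 ≈ 3762.1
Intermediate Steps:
A(r, v) = -25 + r (A(r, v) = r - 25 = -25 + r)
M(x) = -5/7 (M(x) = (⅐)*(-5) = -5/7)
Q(q, s) = -115/7 (Q(q, s) = (-5/7 + 4)*(-5) = (23/7)*(-5) = -115/7)
A(-204, -65 - 31)*Q(-3, 1) = (-25 - 204)*(-115/7) = -229*(-115/7) = 26335/7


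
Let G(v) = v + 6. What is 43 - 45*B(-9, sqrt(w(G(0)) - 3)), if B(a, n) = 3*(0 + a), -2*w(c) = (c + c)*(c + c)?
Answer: 1258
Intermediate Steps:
G(v) = 6 + v
w(c) = -2*c**2 (w(c) = -(c + c)*(c + c)/2 = -2*c*2*c/2 = -2*c**2)
B(a, n) = 3*a
43 - 45*B(-9, sqrt(w(G(0)) - 3)) = 43 - 135*(-9) = 43 - 45*(-27) = 43 + 1215 = 1258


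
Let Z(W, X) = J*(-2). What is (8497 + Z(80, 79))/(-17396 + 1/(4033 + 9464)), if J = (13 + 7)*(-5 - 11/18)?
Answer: -353140007/704381433 ≈ -0.50135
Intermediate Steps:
J = -1010/9 (J = 20*(-5 - 11*1/18) = 20*(-5 - 11/18) = 20*(-101/18) = -1010/9 ≈ -112.22)
Z(W, X) = 2020/9 (Z(W, X) = -1010/9*(-2) = 2020/9)
(8497 + Z(80, 79))/(-17396 + 1/(4033 + 9464)) = (8497 + 2020/9)/(-17396 + 1/(4033 + 9464)) = 78493/(9*(-17396 + 1/13497)) = 78493/(9*(-234793811/13497)) = (78493/9)*(-13497/234793811) = -353140007/704381433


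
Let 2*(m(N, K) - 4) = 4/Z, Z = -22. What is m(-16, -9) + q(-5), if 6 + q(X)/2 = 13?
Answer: 197/11 ≈ 17.909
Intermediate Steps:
q(X) = 14 (q(X) = -12 + 2*13 = -12 + 26 = 14)
m(N, K) = 43/11 (m(N, K) = 4 + (4/(-22))/2 = 4 + (4*(-1/22))/2 = 4 + (½)*(-2/11) = 4 - 1/11 = 43/11)
m(-16, -9) + q(-5) = 43/11 + 14 = 197/11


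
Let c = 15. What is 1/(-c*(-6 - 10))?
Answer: 1/240 ≈ 0.0041667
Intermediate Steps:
1/(-c*(-6 - 10)) = 1/(-15*(-6 - 10)) = 1/(-15*(-16)) = 1/(-1*(-240)) = 1/240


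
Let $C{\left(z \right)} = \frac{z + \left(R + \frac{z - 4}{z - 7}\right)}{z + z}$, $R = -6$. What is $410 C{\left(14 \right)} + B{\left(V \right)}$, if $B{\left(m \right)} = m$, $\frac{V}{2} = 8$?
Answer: $\frac{7549}{49} \approx 154.06$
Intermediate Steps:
$V = 16$ ($V = 2 \cdot 8 = 16$)
$C{\left(z \right)} = \frac{-6 + z + \frac{-4 + z}{-7 + z}}{2 z}$ ($C{\left(z \right)} = \frac{z - \left(6 - \frac{z - 4}{z - 7}\right)}{z + z} = \frac{z - \left(6 - \frac{-4 + z}{-7 + z}\right)}{2 z} = \left(z - \left(6 - \frac{-4 + z}{-7 + z}\right)\right) \frac{1}{2 z} = \left(-6 + z + \frac{-4 + z}{-7 + z}\right) \frac{1}{2 z} = \frac{-6 + z + \frac{-4 + z}{-7 + z}}{2 z}$)
$410 C{\left(14 \right)} + B{\left(V \right)} = 410 \frac{38 + 14^{2} - 168}{2 \cdot 14 \left(-7 + 14\right)} + 16 = 410 \cdot \frac{1}{2} \cdot \frac{1}{14} \cdot \frac{1}{7} \left(38 + 196 - 168\right) + 16 = 410 \cdot \frac{1}{2} \cdot \frac{1}{14} \cdot \frac{1}{7} \cdot 66 + 16 = 410 \cdot \frac{33}{98} + 16 = \frac{6765}{49} + 16 = \frac{7549}{49}$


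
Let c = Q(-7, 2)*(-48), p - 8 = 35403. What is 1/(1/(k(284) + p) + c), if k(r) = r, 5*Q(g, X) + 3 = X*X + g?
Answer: 35695/2056033 ≈ 0.017361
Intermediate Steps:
p = 35411 (p = 8 + 35403 = 35411)
Q(g, X) = -⅗ + g/5 + X²/5 (Q(g, X) = -⅗ + (X*X + g)/5 = -⅗ + (X² + g)/5 = -⅗ + (g + X²)/5 = -⅗ + (g/5 + X²/5) = -⅗ + g/5 + X²/5)
c = 288/5 (c = (-⅗ + (⅕)*(-7) + (⅕)*2²)*(-48) = (-⅗ - 7/5 + (⅕)*4)*(-48) = (-⅗ - 7/5 + ⅘)*(-48) = -6/5*(-48) = 288/5 ≈ 57.600)
1/(1/(k(284) + p) + c) = 1/(1/(284 + 35411) + 288/5) = 1/(1/35695 + 288/5) = 1/(2056033/35695) = 35695/2056033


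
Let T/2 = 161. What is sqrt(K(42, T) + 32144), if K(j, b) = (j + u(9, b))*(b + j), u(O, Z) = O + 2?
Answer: 2*sqrt(12859) ≈ 226.80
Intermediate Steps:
T = 322 (T = 2*161 = 322)
u(O, Z) = 2 + O
K(j, b) = (11 + j)*(b + j) (K(j, b) = (j + (2 + 9))*(b + j) = (j + 11)*(b + j) = (11 + j)*(b + j))
sqrt(K(42, T) + 32144) = sqrt((42**2 + 11*322 + 11*42 + 322*42) + 32144) = sqrt((1764 + 3542 + 462 + 13524) + 32144) = sqrt(19292 + 32144) = sqrt(51436) = 2*sqrt(12859)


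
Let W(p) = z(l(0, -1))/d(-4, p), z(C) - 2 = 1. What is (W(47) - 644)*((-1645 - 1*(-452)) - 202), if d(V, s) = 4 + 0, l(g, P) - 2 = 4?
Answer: 3589335/4 ≈ 8.9733e+5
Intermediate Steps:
l(g, P) = 6 (l(g, P) = 2 + 4 = 6)
d(V, s) = 4
z(C) = 3 (z(C) = 2 + 1 = 3)
W(p) = 3/4
(W(47) - 644)*((-1645 - 1*(-452)) - 202) = (3/4 - 644)*((-1645 - 1*(-452)) - 202) = -2573*((-1645 + 452) - 202)/4 = -2573*(-1193 - 202)/4 = -2573/4*(-1395) = 3589335/4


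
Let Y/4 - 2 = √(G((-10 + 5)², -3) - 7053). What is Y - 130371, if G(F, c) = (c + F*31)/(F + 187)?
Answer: -130363 + 16*I*√1237603/53 ≈ -1.3036e+5 + 335.84*I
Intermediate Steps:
G(F, c) = (c + 31*F)/(187 + F)
Y = 8 + 16*I*√1237603/53 (Y = 8 + 4*√((-3 + 31*(-10 + 5)²)/(187 + (-10 + 5)²) - 7053) = 8 + 4*√((-3 + 31*(-5)²)/(187 + (-5)²) - 7053) = 8 + 4*√((-3 + 31*25)/(187 + 25) - 7053) = 8 + 4*√((-3 + 775)/212 - 7053) = 8 + 4*√((1/212)*772 - 7053) = 8 + 4*√(193/53 - 7053) = 8 + 4*√(-373616/53) = 8 + 4*(4*I*√1237603/53) = 8 + 16*I*√1237603/53 ≈ 8.0 + 335.84*I)
Y - 130371 = (8 + 16*I*√1237603/53) - 130371 = -130363 + 16*I*√1237603/53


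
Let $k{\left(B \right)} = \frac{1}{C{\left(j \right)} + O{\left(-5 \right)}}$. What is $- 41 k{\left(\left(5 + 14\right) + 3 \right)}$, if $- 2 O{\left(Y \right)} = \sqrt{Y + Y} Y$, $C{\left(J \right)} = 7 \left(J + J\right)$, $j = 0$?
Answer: $\frac{41 i \sqrt{10}}{25} \approx 5.1861 i$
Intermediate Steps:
$C{\left(J \right)} = 14 J$ ($C{\left(J \right)} = 7 \cdot 2 J = 14 J$)
$O{\left(Y \right)} = - \frac{\sqrt{2} Y^{\frac{3}{2}}}{2}$ ($O{\left(Y \right)} = - \frac{\sqrt{Y + Y} Y}{2} = - \frac{\sqrt{2 Y} Y}{2} = - \frac{\sqrt{2} \sqrt{Y} Y}{2} = - \frac{\sqrt{2} Y^{\frac{3}{2}}}{2}$)
$k{\left(B \right)} = - \frac{i \sqrt{10}}{25}$ ($k{\left(B \right)} = \frac{1}{14 \cdot 0 - \frac{\sqrt{2} \left(-5\right)^{\frac{3}{2}}}{2}} = \frac{1}{0 - \frac{\sqrt{2} \left(- 5 i \sqrt{5}\right)}{2}} = \frac{1}{0 + \frac{5 i \sqrt{10}}{2}} = \frac{1}{\frac{5}{2} i \sqrt{10}} = - \frac{i \sqrt{10}}{25}$)
$- 41 k{\left(\left(5 + 14\right) + 3 \right)} = - 41 \left(- \frac{i \sqrt{10}}{25}\right) = \frac{41 i \sqrt{10}}{25}$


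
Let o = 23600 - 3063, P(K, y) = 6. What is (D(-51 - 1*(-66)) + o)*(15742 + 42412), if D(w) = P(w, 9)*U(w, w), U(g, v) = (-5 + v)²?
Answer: 1229201098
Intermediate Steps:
o = 20537
D(w) = 6*(-5 + w)²
(D(-51 - 1*(-66)) + o)*(15742 + 42412) = (6*(-5 + (-51 - 1*(-66)))² + 20537)*(15742 + 42412) = (6*(-5 + (-51 + 66))² + 20537)*58154 = (6*(-5 + 15)² + 20537)*58154 = (6*10² + 20537)*58154 = (6*100 + 20537)*58154 = (600 + 20537)*58154 = 21137*58154 = 1229201098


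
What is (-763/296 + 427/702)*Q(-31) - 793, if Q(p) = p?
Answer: -76046401/103896 ≈ -731.95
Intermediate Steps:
(-763/296 + 427/702)*Q(-31) - 793 = (-763/296 + 427/702)*(-31) - 793 = -204617/103896*(-31) - 793 = 6343127/103896 - 793 = -76046401/103896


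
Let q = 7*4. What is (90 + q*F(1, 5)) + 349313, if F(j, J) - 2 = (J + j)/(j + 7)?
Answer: 349480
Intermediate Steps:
F(j, J) = 2 + (J + j)/(7 + j) (F(j, J) = 2 + (J + j)/(j + 7) = 2 + (J + j)/(7 + j))
q = 28
(90 + q*F(1, 5)) + 349313 = (90 + 28*((14 + 5 + 3*1)/(7 + 1))) + 349313 = (90 + 28*((14 + 5 + 3)/8)) + 349313 = (90 + 28*((⅛)*22)) + 349313 = (90 + 28*(11/4)) + 349313 = (90 + 77) + 349313 = 167 + 349313 = 349480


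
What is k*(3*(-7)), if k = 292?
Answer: -6132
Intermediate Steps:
k*(3*(-7)) = 292*(3*(-7)) = 292*(-21) = -6132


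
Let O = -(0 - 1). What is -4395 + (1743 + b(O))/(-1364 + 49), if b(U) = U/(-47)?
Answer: -54342979/12361 ≈ -4396.3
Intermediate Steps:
O = 1 (O = -1*(-1) = 1)
b(U) = -U/47 (b(U) = U*(-1/47) = -U/47)
-4395 + (1743 + b(O))/(-1364 + 49) = -4395 + (1743 - 1/47*1)/(-1364 + 49) = -4395 + (1743 - 1/47)/(-1315) = -4395 + (81920/47)*(-1/1315) = -4395 - 16384/12361 = -54342979/12361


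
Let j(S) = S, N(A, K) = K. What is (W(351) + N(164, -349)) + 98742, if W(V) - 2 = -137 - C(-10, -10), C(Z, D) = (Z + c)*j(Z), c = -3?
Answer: 98128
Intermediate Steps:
C(Z, D) = Z*(-3 + Z) (C(Z, D) = (Z - 3)*Z = (-3 + Z)*Z = Z*(-3 + Z))
W(V) = -265 (W(V) = 2 + (-137 - (-10)*(-3 - 10)) = 2 + (-137 - (-10)*(-13)) = 2 + (-137 - 1*130) = 2 + (-137 - 130) = 2 - 267 = -265)
(W(351) + N(164, -349)) + 98742 = (-265 - 349) + 98742 = -614 + 98742 = 98128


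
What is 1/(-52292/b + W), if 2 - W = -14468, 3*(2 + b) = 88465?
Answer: 88459/1279844854 ≈ 6.9117e-5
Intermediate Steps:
b = 88459/3 (b = -2 + (⅓)*88465 = -2 + 88465/3 = 88459/3 ≈ 29486.)
W = 14470 (W = 2 - 1*(-14468) = 2 + 14468 = 14470)
1/(-52292/b + W) = 1/(-52292/88459/3 + 14470) = 1/(-52292*3/88459 + 14470) = 1/(-156876/88459 + 14470) = 1/(1279844854/88459) = 88459/1279844854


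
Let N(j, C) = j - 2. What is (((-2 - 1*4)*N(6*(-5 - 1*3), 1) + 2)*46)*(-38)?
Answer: -527896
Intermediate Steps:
N(j, C) = -2 + j
(((-2 - 1*4)*N(6*(-5 - 1*3), 1) + 2)*46)*(-38) = (((-2 - 1*4)*(-2 + 6*(-5 - 1*3)) + 2)*46)*(-38) = (((-2 - 4)*(-2 + 6*(-5 - 3)) + 2)*46)*(-38) = ((-6*(-2 + 6*(-8)) + 2)*46)*(-38) = ((-6*(-2 - 48) + 2)*46)*(-38) = ((-6*(-50) + 2)*46)*(-38) = ((300 + 2)*46)*(-38) = (302*46)*(-38) = 13892*(-38) = -527896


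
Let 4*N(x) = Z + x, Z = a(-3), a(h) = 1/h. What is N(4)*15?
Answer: 55/4 ≈ 13.750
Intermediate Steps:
a(h) = 1/h
Z = -⅓ (Z = 1/(-3) = -⅓ ≈ -0.33333)
N(x) = -1/12 + x/4 (N(x) = (-⅓ + x)/4 = -1/12 + x/4)
N(4)*15 = (-1/12 + (¼)*4)*15 = (-1/12 + 1)*15 = (11/12)*15 = 55/4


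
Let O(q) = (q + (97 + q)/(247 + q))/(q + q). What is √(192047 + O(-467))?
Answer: 3*√2252398696449/10274 ≈ 438.23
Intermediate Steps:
O(q) = (q + (97 + q)/(247 + q))/(2*q) (O(q) = (q + (97 + q)/(247 + q))/((2*q)) = (q + (97 + q)/(247 + q))*(1/(2*q)) = (q + (97 + q)/(247 + q))/(2*q))
√(192047 + O(-467)) = √(192047 + (½)*(97 + (-467)² + 248*(-467))/(-467*(247 - 467))) = √(192047 + (½)*(-1/467)*(97 + 218089 - 115816)/(-220)) = √(192047 + (½)*(-1/467)*(-1/220)*102370) = √(192047 + 10237/20548) = √(3946191993/20548) = 3*√2252398696449/10274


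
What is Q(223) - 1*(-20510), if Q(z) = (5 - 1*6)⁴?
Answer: 20511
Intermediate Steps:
Q(z) = 1 (Q(z) = (5 - 6)⁴ = (-1)⁴ = 1)
Q(223) - 1*(-20510) = 1 - 1*(-20510) = 1 + 20510 = 20511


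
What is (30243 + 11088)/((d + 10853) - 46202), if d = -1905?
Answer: -13777/12418 ≈ -1.1094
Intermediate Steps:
(30243 + 11088)/((d + 10853) - 46202) = (30243 + 11088)/((-1905 + 10853) - 46202) = 41331/(8948 - 46202) = 41331/(-37254) = 41331*(-1/37254) = -13777/12418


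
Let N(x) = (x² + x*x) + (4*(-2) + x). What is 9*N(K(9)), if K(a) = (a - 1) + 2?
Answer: 1818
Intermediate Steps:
K(a) = 1 + a (K(a) = (-1 + a) + 2 = 1 + a)
N(x) = -8 + x + 2*x² (N(x) = (x² + x²) + (-8 + x) = 2*x² + (-8 + x) = -8 + x + 2*x²)
9*N(K(9)) = 9*(-8 + (1 + 9) + 2*(1 + 9)²) = 9*(-8 + 10 + 2*10²) = 9*(-8 + 10 + 2*100) = 9*(-8 + 10 + 200) = 9*202 = 1818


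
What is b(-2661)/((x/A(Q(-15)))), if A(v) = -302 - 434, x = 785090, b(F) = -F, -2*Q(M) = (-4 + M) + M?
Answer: -979248/392545 ≈ -2.4946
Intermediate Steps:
Q(M) = 2 - M (Q(M) = -((-4 + M) + M)/2 = -(-4 + 2*M)/2 = 2 - M)
A(v) = -736
b(-2661)/((x/A(Q(-15)))) = (-1*(-2661))/((785090/(-736))) = 2661/((785090*(-1/736))) = 2661/(-392545/368) = 2661*(-368/392545) = -979248/392545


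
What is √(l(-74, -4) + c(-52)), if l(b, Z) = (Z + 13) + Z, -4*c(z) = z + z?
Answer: √31 ≈ 5.5678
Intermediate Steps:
c(z) = -z/2 (c(z) = -(z + z)/4 = -z/2)
l(b, Z) = 13 + 2*Z (l(b, Z) = (13 + Z) + Z = 13 + 2*Z)
√(l(-74, -4) + c(-52)) = √((13 + 2*(-4)) - ½*(-52)) = √((13 - 8) + 26) = √(5 + 26) = √31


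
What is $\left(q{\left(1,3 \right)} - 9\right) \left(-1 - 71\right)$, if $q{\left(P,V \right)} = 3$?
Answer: $432$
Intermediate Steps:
$\left(q{\left(1,3 \right)} - 9\right) \left(-1 - 71\right) = \left(3 - 9\right) \left(-1 - 71\right) = - 6 \left(-1 - 71\right) = \left(-6\right) \left(-72\right) = 432$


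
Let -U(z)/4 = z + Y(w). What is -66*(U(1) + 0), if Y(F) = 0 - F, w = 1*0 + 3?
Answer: -528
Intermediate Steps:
w = 3 (w = 0 + 3 = 3)
Y(F) = -F
U(z) = 12 - 4*z (U(z) = -4*(z - 1*3) = -4*(z - 3) = -4*(-3 + z) = 12 - 4*z)
-66*(U(1) + 0) = -66*((12 - 4*1) + 0) = -66*((12 - 4) + 0) = -66*(8 + 0) = -66*8 = -528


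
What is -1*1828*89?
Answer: -162692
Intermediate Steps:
-1*1828*89 = -1828*89 = -162692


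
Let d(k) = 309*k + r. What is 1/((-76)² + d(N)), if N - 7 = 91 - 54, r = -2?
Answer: 1/19370 ≈ 5.1626e-5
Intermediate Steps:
N = 44 (N = 7 + (91 - 54) = 7 + 37 = 44)
d(k) = -2 + 309*k (d(k) = 309*k - 2 = -2 + 309*k)
1/((-76)² + d(N)) = 1/((-76)² + (-2 + 309*44)) = 1/(5776 + (-2 + 13596)) = 1/(5776 + 13594) = 1/19370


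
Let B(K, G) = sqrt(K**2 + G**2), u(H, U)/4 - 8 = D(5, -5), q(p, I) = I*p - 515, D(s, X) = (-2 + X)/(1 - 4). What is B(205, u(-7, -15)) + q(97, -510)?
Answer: -49985 + 13*sqrt(2329)/3 ≈ -49776.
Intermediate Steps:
D(s, X) = 2/3 - X/3 (D(s, X) = (-2 + X)/(-3) = (-2 + X)*(-1/3) = 2/3 - X/3)
q(p, I) = -515 + I*p
u(H, U) = 124/3 (u(H, U) = 32 + 4*(2/3 - 1/3*(-5)) = 32 + 4*(2/3 + 5/3) = 32 + 4*(7/3) = 32 + 28/3 = 124/3)
B(K, G) = sqrt(G**2 + K**2)
B(205, u(-7, -15)) + q(97, -510) = sqrt((124/3)**2 + 205**2) + (-515 - 510*97) = sqrt(15376/9 + 42025) + (-515 - 49470) = sqrt(393601/9) - 49985 = 13*sqrt(2329)/3 - 49985 = -49985 + 13*sqrt(2329)/3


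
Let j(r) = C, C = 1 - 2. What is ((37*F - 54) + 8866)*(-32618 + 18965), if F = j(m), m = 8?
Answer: -119805075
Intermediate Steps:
C = -1
j(r) = -1
F = -1
((37*F - 54) + 8866)*(-32618 + 18965) = ((37*(-1) - 54) + 8866)*(-32618 + 18965) = ((-37 - 54) + 8866)*(-13653) = (-91 + 8866)*(-13653) = 8775*(-13653) = -119805075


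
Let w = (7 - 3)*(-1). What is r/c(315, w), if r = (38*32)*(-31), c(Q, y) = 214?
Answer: -18848/107 ≈ -176.15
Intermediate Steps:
w = -4 (w = 4*(-1) = -4)
r = -37696 (r = 1216*(-31) = -37696)
r/c(315, w) = -37696/214 = -37696*1/214 = -18848/107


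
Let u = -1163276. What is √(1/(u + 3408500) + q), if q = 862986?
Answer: √1087584753688197690/1122612 ≈ 928.97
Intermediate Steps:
√(1/(u + 3408500) + q) = √(1/(-1163276 + 3408500) + 862986) = √(1/2245224 + 862986) = √(1937596878865/2245224) = √1087584753688197690/1122612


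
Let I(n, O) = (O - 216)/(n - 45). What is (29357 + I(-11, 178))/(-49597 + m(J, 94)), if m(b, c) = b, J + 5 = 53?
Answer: -822015/1387372 ≈ -0.59250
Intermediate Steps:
J = 48 (J = -5 + 53 = 48)
I(n, O) = (-216 + O)/(-45 + n)
(29357 + I(-11, 178))/(-49597 + m(J, 94)) = (29357 + (-216 + 178)/(-45 - 11))/(-49597 + 48) = (29357 - 38/(-56))/(-49549) = (29357 - 1/56*(-38))*(-1/49549) = (29357 + 19/28)*(-1/49549) = (822015/28)*(-1/49549) = -822015/1387372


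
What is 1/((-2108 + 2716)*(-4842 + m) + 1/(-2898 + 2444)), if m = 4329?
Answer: -454/141604417 ≈ -3.2061e-6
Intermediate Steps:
1/((-2108 + 2716)*(-4842 + m) + 1/(-2898 + 2444)) = 1/((-2108 + 2716)*(-4842 + 4329) + 1/(-2898 + 2444)) = 1/(608*(-513) + 1/(-454)) = 1/(-311904 - 1/454) = 1/(-141604417/454) = -454/141604417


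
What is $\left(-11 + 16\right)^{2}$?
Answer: $25$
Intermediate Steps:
$\left(-11 + 16\right)^{2} = 5^{2} = 25$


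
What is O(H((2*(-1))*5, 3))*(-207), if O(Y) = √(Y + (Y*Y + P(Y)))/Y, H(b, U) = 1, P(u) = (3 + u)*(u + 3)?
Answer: -621*√2 ≈ -878.23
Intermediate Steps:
P(u) = (3 + u)² (P(u) = (3 + u)*(3 + u) = (3 + u)²)
O(Y) = √(Y + Y² + (3 + Y)²)/Y (O(Y) = √(Y + (Y*Y + (3 + Y)²))/Y = √(Y + (Y² + (3 + Y)²))/Y = √(Y + Y² + (3 + Y)²)/Y)
O(H((2*(-1))*5, 3))*(-207) = (√(1 + 1² + (3 + 1)²)/1)*(-207) = (1*√(1 + 1 + 4²))*(-207) = (1*√(1 + 1 + 16))*(-207) = (1*√18)*(-207) = (1*(3*√2))*(-207) = (3*√2)*(-207) = -621*√2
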